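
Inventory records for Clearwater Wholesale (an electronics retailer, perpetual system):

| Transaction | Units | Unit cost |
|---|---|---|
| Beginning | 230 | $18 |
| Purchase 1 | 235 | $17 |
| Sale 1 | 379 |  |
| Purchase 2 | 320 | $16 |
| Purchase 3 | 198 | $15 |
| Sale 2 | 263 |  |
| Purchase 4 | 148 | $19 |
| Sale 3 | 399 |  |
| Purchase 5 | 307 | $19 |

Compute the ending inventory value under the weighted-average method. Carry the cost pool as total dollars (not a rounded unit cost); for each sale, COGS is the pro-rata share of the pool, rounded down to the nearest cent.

Ending inventory = $7,347.51

After Beginning: 230 on hand, pool $4,140.00 (≈ $18.0000 each)
After Purchase 1: 465 on hand, pool $8,135.00 (≈ $17.4946 each)
Sale 1, sell 379: 379/465 × $8,135.00 → $6,630.46
After Purchase 2: 406 on hand, pool $6,624.54 (≈ $16.3166 each)
After Purchase 3: 604 on hand, pool $9,594.54 (≈ $15.8850 each)
Sale 2, sell 263: 263/604 × $9,594.54 → $4,177.75
After Purchase 4: 489 on hand, pool $8,228.79 (≈ $16.8278 each)
Sale 3, sell 399: 399/489 × $8,228.79 → $6,714.28
After Purchase 5: 397 on hand, pool $7,347.51 (≈ $18.5076 each)
Total COGS = $6,630.46 + $4,177.75 + $6,714.28 = $17,522.49
Ending inventory (cost pool remaining) = $7,347.51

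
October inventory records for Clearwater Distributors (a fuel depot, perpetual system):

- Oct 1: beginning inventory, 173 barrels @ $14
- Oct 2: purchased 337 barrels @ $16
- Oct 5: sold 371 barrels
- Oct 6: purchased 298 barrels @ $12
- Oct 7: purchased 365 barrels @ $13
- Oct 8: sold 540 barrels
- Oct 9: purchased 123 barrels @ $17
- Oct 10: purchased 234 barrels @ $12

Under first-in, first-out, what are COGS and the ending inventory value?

Oct 5, 371 sold [FIFO — oldest first]: 173 @ $14 + 198 @ $16 = $5,590
Oct 8, 540 sold [FIFO — oldest first]: 139 @ $16 + 298 @ $12 + 103 @ $13 = $7,139
Total COGS = $5,590 + $7,139 = $12,729
Ending inventory: 262 @ $13 + 123 @ $17 + 234 @ $12 = $8,305
Check: goods available $21,034 = COGS $12,729 + ending $8,305

COGS = $12,729; ending inventory = $8,305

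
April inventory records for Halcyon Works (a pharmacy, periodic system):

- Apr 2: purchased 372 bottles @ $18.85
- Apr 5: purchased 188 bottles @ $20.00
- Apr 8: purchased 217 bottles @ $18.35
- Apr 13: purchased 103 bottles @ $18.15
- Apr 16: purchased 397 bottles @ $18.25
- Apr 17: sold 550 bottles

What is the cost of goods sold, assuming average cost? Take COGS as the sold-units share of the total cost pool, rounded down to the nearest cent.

Apr 17, sell 550: 550/1277 × $23,868.85 → $10,280.24
Ending inventory (cost pool remaining) = $13,588.61
Check: goods available $23,868.85 = COGS $10,280.24 + ending $13,588.61

COGS = $10,280.24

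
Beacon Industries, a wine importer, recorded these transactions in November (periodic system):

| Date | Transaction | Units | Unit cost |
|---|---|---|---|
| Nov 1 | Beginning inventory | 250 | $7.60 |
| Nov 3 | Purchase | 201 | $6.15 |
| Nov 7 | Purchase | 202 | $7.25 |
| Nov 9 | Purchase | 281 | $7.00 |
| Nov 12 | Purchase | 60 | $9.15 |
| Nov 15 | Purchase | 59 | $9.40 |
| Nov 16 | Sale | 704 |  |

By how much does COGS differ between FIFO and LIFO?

FIFO COGS: 250 @ $7.60 + 201 @ $6.15 + 202 @ $7.25 + 51 @ $7.00 = $4,957.65
LIFO COGS: 59 @ $9.40 + 60 @ $9.15 + 281 @ $7.00 + 202 @ $7.25 + 102 @ $6.15 = $5,162.40
Difference = |$4,957.65 − $5,162.40| = $204.75

$204.75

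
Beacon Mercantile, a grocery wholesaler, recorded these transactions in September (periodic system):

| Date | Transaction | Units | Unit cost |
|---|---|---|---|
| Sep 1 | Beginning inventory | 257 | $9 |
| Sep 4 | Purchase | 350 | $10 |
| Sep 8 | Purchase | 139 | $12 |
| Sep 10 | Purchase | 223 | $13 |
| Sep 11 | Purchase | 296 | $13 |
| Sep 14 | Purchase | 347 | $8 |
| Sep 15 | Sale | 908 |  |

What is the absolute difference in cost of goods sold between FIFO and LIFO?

FIFO COGS: 257 @ $9 + 350 @ $10 + 139 @ $12 + 162 @ $13 = $9,587
LIFO COGS: 347 @ $8 + 296 @ $13 + 223 @ $13 + 42 @ $12 = $10,027
Difference = |$9,587 − $10,027| = $440

$440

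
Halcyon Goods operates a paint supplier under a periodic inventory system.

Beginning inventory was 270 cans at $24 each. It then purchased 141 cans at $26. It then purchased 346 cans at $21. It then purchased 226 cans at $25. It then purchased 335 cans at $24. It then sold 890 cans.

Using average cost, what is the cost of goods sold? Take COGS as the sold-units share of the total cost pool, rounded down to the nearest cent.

COGS = $21,002.10

Sale 1, sell 890: 890/1318 × $31,102.00 → $21,002.10
Ending inventory (cost pool remaining) = $10,099.90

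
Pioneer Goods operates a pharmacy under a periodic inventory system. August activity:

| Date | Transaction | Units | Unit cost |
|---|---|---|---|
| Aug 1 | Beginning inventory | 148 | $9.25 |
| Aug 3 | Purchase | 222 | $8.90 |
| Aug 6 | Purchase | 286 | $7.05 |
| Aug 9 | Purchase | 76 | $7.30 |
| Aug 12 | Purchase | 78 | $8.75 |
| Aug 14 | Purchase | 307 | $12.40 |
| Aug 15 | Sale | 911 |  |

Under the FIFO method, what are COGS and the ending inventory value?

COGS = $7,850.80; ending inventory = $2,554.40

Aug 15, 911 sold [FIFO — oldest first]: 148 @ $9.25 + 222 @ $8.90 + 286 @ $7.05 + 76 @ $7.30 + 78 @ $8.75 + 101 @ $12.40 = $7,850.80
Ending inventory: 206 @ $12.40 = $2,554.40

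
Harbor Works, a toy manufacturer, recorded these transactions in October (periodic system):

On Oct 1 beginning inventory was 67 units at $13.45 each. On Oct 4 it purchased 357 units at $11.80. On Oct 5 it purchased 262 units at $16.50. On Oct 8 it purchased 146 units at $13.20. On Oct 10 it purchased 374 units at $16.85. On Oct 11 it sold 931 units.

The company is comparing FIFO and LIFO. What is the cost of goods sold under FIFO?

FIFO COGS: 67 @ $13.45 + 357 @ $11.80 + 262 @ $16.50 + 146 @ $13.20 + 99 @ $16.85 = $13,032.10
LIFO COGS: 374 @ $16.85 + 146 @ $13.20 + 262 @ $16.50 + 149 @ $11.80 = $14,310.30

COGS = $13,032.10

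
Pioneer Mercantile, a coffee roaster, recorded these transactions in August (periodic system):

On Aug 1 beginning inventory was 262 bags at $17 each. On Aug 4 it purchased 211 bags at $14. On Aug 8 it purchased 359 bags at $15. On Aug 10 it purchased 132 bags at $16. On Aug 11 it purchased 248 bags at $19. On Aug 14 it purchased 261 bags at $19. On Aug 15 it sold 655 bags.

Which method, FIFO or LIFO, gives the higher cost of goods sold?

FIFO COGS: 262 @ $17 + 211 @ $14 + 182 @ $15 = $10,138
LIFO COGS: 261 @ $19 + 248 @ $19 + 132 @ $16 + 14 @ $15 = $11,993

LIFO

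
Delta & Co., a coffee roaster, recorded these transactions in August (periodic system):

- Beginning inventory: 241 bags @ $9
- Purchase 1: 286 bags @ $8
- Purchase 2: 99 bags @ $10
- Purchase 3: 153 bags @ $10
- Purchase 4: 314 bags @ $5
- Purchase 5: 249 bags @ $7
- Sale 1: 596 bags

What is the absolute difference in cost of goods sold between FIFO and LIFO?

$1,504

FIFO COGS: 241 @ $9 + 286 @ $8 + 69 @ $10 = $5,147
LIFO COGS: 249 @ $7 + 314 @ $5 + 33 @ $10 = $3,643
Difference = |$5,147 − $3,643| = $1,504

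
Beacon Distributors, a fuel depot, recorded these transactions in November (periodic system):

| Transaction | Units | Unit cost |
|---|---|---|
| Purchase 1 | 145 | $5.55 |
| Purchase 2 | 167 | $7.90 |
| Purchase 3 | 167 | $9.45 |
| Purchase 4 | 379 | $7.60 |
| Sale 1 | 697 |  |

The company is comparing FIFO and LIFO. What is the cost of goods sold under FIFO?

COGS = $5,359.00

FIFO COGS: 145 @ $5.55 + 167 @ $7.90 + 167 @ $9.45 + 218 @ $7.60 = $5,359.00
LIFO COGS: 379 @ $7.60 + 167 @ $9.45 + 151 @ $7.90 = $5,651.45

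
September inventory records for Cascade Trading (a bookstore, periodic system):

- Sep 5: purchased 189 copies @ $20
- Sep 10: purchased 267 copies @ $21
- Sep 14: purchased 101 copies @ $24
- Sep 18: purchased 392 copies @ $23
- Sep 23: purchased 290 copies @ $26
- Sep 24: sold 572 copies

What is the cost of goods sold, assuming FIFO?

Sep 24, 572 sold [FIFO — oldest first]: 189 @ $20 + 267 @ $21 + 101 @ $24 + 15 @ $23 = $12,156
Ending inventory: 377 @ $23 + 290 @ $26 = $16,211
Check: goods available $28,367 = COGS $12,156 + ending $16,211

COGS = $12,156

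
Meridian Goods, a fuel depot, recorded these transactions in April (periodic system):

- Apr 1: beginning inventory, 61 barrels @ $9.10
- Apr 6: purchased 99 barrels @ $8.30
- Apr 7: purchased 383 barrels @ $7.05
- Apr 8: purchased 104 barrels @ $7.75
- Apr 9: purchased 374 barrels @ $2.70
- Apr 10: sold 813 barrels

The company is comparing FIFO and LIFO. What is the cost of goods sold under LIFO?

COGS = $4,177.55

FIFO COGS: 61 @ $9.10 + 99 @ $8.30 + 383 @ $7.05 + 104 @ $7.75 + 166 @ $2.70 = $5,331.15
LIFO COGS: 374 @ $2.70 + 104 @ $7.75 + 335 @ $7.05 = $4,177.55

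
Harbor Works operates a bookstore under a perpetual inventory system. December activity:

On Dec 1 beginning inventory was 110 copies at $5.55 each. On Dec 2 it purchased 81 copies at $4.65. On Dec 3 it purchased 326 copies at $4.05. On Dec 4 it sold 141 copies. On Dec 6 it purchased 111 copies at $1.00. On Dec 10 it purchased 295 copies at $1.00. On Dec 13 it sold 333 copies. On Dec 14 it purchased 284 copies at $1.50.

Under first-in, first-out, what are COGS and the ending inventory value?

COGS = $2,133.30; ending inventory = $1,006.15

Dec 4, 141 sold [FIFO — oldest first]: 110 @ $5.55 + 31 @ $4.65 = $754.65
Dec 13, 333 sold [FIFO — oldest first]: 50 @ $4.65 + 283 @ $4.05 = $1,378.65
Total COGS = $754.65 + $1,378.65 = $2,133.30
Ending inventory: 43 @ $4.05 + 111 @ $1.00 + 295 @ $1.00 + 284 @ $1.50 = $1,006.15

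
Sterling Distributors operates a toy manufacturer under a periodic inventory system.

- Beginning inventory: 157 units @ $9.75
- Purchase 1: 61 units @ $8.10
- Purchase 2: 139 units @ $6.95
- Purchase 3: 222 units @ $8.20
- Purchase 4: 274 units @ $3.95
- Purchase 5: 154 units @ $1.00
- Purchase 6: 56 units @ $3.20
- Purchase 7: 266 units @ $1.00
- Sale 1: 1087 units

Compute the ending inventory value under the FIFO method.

Sale 1 (1087) [FIFO — oldest first]: 157 @ $9.75 + 61 @ $8.10 + 139 @ $6.95 + 222 @ $8.20 + 274 @ $3.95 + 154 @ $1.00 + 56 @ $3.20 + 24 @ $1.00 = $6,250.80
Ending inventory: 242 @ $1.00 = $242.00

Ending inventory = $242.00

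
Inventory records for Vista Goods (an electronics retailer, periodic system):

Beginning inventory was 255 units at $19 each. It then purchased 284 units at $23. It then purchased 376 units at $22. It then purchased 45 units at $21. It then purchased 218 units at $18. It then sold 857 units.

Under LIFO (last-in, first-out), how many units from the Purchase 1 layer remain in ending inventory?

Sale 1 (857) [LIFO — newest first]: 218 @ $18 + 45 @ $21 + 376 @ $22 + 218 @ $23 = $18,155
Ending inventory: 255 @ $19 + 66 @ $23 = $6,363
Check: goods available $24,518 = COGS $18,155 + ending $6,363

66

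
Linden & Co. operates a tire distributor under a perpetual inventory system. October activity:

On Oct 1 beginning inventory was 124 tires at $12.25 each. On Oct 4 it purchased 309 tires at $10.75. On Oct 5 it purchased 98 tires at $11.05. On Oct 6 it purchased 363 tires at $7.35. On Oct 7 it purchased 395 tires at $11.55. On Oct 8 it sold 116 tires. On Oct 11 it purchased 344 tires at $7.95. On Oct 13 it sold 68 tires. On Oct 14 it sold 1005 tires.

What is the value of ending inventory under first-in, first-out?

Oct 8, 116 sold [FIFO — oldest first]: 116 @ $12.25 = $1,421.00
Oct 13, 68 sold [FIFO — oldest first]: 8 @ $12.25 + 60 @ $10.75 = $743.00
Oct 14, 1005 sold [FIFO — oldest first]: 249 @ $10.75 + 98 @ $11.05 + 363 @ $7.35 + 295 @ $11.55 = $9,834.95
Total COGS = $1,421.00 + $743.00 + $9,834.95 = $11,998.95
Ending inventory: 100 @ $11.55 + 344 @ $7.95 = $3,889.80

Ending inventory = $3,889.80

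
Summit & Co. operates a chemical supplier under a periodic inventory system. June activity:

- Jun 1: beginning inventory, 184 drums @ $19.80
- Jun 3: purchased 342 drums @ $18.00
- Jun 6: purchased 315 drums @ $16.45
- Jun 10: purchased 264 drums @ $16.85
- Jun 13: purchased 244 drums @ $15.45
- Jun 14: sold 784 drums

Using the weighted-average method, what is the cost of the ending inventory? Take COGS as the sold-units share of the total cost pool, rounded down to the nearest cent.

Ending inventory = $9,716.48

Jun 14, sell 784: 784/1349 × $23,199.15 → $13,482.67
Ending inventory (cost pool remaining) = $9,716.48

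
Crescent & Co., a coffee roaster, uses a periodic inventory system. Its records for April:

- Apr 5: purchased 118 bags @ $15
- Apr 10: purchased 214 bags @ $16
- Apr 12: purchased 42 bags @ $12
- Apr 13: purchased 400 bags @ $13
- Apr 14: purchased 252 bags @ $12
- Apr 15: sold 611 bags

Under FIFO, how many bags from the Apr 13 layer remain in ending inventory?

Apr 15, 611 sold [FIFO — oldest first]: 118 @ $15 + 214 @ $16 + 42 @ $12 + 237 @ $13 = $8,779
Ending inventory: 163 @ $13 + 252 @ $12 = $5,143

163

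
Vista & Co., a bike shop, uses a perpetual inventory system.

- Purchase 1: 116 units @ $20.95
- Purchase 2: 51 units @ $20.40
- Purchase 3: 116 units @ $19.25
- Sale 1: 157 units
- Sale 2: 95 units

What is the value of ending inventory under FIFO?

Ending inventory = $596.75

Sale 1 (157) [FIFO — oldest first]: 116 @ $20.95 + 41 @ $20.40 = $3,266.60
Sale 2 (95) [FIFO — oldest first]: 10 @ $20.40 + 85 @ $19.25 = $1,840.25
Total COGS = $3,266.60 + $1,840.25 = $5,106.85
Ending inventory: 31 @ $19.25 = $596.75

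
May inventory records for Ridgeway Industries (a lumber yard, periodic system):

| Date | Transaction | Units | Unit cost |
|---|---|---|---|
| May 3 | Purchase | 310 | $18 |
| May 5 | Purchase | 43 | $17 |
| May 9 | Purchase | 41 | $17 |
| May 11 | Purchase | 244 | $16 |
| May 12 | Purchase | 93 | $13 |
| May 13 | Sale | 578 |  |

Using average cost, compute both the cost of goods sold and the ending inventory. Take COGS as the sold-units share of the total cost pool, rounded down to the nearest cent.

May 13, sell 578: 578/731 × $12,121.00 → $9,584.04
Ending inventory (cost pool remaining) = $2,536.96
Check: goods available $12,121.00 = COGS $9,584.04 + ending $2,536.96

COGS = $9,584.04; ending inventory = $2,536.96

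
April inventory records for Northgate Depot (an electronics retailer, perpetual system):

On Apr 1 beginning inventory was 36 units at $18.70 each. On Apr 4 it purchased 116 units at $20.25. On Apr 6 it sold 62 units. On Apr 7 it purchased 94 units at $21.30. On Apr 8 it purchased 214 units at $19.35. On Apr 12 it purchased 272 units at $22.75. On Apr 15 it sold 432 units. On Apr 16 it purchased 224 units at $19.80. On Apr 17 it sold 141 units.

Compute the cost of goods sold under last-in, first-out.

Apr 6, 62 sold [LIFO — newest first]: 62 @ $20.25 = $1,255.50
Apr 15, 432 sold [LIFO — newest first]: 272 @ $22.75 + 160 @ $19.35 = $9,284.00
Apr 17, 141 sold [LIFO — newest first]: 141 @ $19.80 = $2,791.80
Total COGS = $1,255.50 + $9,284.00 + $2,791.80 = $13,331.30
Ending inventory: 36 @ $18.70 + 54 @ $20.25 + 94 @ $21.30 + 54 @ $19.35 + 83 @ $19.80 = $6,457.20
Check: goods available $19,788.50 = COGS $13,331.30 + ending $6,457.20

COGS = $13,331.30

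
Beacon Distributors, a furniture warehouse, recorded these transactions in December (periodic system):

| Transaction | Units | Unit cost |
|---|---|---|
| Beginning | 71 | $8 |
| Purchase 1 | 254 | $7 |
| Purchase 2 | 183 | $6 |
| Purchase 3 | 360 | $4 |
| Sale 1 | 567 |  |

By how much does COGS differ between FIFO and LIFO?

$974

FIFO COGS: 71 @ $8 + 254 @ $7 + 183 @ $6 + 59 @ $4 = $3,680
LIFO COGS: 360 @ $4 + 183 @ $6 + 24 @ $7 = $2,706
Difference = |$3,680 − $2,706| = $974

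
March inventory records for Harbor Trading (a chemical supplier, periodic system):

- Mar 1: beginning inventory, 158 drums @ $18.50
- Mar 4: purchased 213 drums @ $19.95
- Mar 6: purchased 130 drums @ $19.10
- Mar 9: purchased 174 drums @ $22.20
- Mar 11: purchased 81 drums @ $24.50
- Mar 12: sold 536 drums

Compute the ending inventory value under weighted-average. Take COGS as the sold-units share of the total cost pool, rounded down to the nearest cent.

Mar 12, sell 536: 536/756 × $15,502.65 → $10,991.29
Ending inventory (cost pool remaining) = $4,511.36

Ending inventory = $4,511.36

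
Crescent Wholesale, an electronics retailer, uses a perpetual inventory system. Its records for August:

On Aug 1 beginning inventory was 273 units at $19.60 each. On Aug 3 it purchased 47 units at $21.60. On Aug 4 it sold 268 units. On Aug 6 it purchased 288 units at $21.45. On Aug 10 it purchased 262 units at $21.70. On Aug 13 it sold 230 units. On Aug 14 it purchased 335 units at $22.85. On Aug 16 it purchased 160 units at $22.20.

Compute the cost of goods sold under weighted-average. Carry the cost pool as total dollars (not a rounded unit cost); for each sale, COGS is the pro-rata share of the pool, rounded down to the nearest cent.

After Aug 1: 273 on hand, pool $5,350.80 (≈ $19.6000 each)
After Aug 3: 320 on hand, pool $6,366.00 (≈ $19.8938 each)
Aug 4, sell 268: 268/320 × $6,366.00 → $5,331.52
After Aug 6: 340 on hand, pool $7,212.08 (≈ $21.2120 each)
After Aug 10: 602 on hand, pool $12,897.48 (≈ $21.4244 each)
Aug 13, sell 230: 230/602 × $12,897.48 → $4,927.60
After Aug 14: 707 on hand, pool $15,624.63 (≈ $22.0999 each)
After Aug 16: 867 on hand, pool $19,176.63 (≈ $22.1184 each)
Total COGS = $5,331.52 + $4,927.60 = $10,259.12
Ending inventory (cost pool remaining) = $19,176.63
Check: goods available $29,435.75 = COGS $10,259.12 + ending $19,176.63

COGS = $10,259.12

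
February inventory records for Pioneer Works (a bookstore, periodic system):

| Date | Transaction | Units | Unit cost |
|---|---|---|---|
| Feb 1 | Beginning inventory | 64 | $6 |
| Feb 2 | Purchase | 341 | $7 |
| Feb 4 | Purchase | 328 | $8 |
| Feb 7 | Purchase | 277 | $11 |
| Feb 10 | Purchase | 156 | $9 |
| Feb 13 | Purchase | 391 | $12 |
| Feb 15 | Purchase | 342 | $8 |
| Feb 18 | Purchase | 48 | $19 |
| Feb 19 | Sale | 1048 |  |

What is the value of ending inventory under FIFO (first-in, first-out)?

Ending inventory = $9,402

Feb 19, 1048 sold [FIFO — oldest first]: 64 @ $6 + 341 @ $7 + 328 @ $8 + 277 @ $11 + 38 @ $9 = $8,784
Ending inventory: 118 @ $9 + 391 @ $12 + 342 @ $8 + 48 @ $19 = $9,402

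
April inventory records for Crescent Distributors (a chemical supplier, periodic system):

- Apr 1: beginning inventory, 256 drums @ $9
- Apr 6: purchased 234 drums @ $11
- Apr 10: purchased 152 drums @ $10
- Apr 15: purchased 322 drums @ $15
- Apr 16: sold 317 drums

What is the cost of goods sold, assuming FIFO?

COGS = $2,975

Apr 16, 317 sold [FIFO — oldest first]: 256 @ $9 + 61 @ $11 = $2,975
Ending inventory: 173 @ $11 + 152 @ $10 + 322 @ $15 = $8,253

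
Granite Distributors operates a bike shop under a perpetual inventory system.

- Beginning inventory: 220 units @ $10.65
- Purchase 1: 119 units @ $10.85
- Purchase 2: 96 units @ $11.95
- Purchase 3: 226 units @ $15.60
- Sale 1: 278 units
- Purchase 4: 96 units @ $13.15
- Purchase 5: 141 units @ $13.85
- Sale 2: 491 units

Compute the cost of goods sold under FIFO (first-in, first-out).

COGS = $9,735.55

Sale 1 (278) [FIFO — oldest first]: 220 @ $10.65 + 58 @ $10.85 = $2,972.30
Sale 2 (491) [FIFO — oldest first]: 61 @ $10.85 + 96 @ $11.95 + 226 @ $15.60 + 96 @ $13.15 + 12 @ $13.85 = $6,763.25
Total COGS = $2,972.30 + $6,763.25 = $9,735.55
Ending inventory: 129 @ $13.85 = $1,786.65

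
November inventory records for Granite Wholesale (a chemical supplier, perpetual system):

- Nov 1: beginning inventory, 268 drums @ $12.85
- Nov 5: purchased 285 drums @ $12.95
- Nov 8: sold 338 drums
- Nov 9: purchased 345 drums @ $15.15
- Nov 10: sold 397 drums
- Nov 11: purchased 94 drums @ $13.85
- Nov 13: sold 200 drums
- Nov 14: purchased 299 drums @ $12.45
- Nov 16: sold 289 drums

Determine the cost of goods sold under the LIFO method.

Nov 8, 338 sold [LIFO — newest first]: 285 @ $12.95 + 53 @ $12.85 = $4,371.80
Nov 10, 397 sold [LIFO — newest first]: 345 @ $15.15 + 52 @ $12.85 = $5,894.95
Nov 13, 200 sold [LIFO — newest first]: 94 @ $13.85 + 106 @ $12.85 = $2,664.00
Nov 16, 289 sold [LIFO — newest first]: 289 @ $12.45 = $3,598.05
Total COGS = $4,371.80 + $5,894.95 + $2,664.00 + $3,598.05 = $16,528.80
Ending inventory: 57 @ $12.85 + 10 @ $12.45 = $856.95

COGS = $16,528.80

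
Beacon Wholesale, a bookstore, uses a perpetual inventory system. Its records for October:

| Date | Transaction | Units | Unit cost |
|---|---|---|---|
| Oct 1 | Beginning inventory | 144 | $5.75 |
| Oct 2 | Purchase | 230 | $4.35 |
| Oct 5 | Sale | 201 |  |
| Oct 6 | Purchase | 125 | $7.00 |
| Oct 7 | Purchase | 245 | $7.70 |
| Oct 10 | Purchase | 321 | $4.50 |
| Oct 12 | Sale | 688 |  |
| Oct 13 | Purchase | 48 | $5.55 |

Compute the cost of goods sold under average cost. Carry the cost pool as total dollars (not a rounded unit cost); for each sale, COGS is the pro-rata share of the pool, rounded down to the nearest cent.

After Oct 1: 144 on hand, pool $828.00 (≈ $5.7500 each)
After Oct 2: 374 on hand, pool $1,828.50 (≈ $4.8890 each)
Oct 5, sell 201: 201/374 × $1,828.50 → $982.69
After Oct 6: 298 on hand, pool $1,720.81 (≈ $5.7745 each)
After Oct 7: 543 on hand, pool $3,607.31 (≈ $6.6433 each)
After Oct 10: 864 on hand, pool $5,051.81 (≈ $5.8470 each)
Oct 12, sell 688: 688/864 × $5,051.81 → $4,022.73
After Oct 13: 224 on hand, pool $1,295.48 (≈ $5.7834 each)
Total COGS = $982.69 + $4,022.73 = $5,005.42
Ending inventory (cost pool remaining) = $1,295.48

COGS = $5,005.42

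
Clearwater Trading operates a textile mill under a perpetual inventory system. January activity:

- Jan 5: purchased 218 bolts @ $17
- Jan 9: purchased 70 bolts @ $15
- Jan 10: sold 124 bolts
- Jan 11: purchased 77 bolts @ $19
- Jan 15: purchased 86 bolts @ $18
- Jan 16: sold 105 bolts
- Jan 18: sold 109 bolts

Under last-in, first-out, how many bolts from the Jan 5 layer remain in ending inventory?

Jan 10, 124 sold [LIFO — newest first]: 70 @ $15 + 54 @ $17 = $1,968
Jan 16, 105 sold [LIFO — newest first]: 86 @ $18 + 19 @ $19 = $1,909
Jan 18, 109 sold [LIFO — newest first]: 58 @ $19 + 51 @ $17 = $1,969
Total COGS = $1,968 + $1,909 + $1,969 = $5,846
Ending inventory: 113 @ $17 = $1,921

113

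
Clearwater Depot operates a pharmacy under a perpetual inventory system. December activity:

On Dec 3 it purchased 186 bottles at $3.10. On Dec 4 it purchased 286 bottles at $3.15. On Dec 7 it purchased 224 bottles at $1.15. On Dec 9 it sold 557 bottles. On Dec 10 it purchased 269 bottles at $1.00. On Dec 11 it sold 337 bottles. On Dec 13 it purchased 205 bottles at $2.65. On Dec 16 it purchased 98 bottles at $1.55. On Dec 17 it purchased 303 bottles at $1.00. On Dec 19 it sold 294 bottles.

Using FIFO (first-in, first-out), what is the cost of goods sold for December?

COGS = $2,575.25

Dec 9, 557 sold [FIFO — oldest first]: 186 @ $3.10 + 286 @ $3.15 + 85 @ $1.15 = $1,575.25
Dec 11, 337 sold [FIFO — oldest first]: 139 @ $1.15 + 198 @ $1.00 = $357.85
Dec 19, 294 sold [FIFO — oldest first]: 71 @ $1.00 + 205 @ $2.65 + 18 @ $1.55 = $642.15
Total COGS = $1,575.25 + $357.85 + $642.15 = $2,575.25
Ending inventory: 80 @ $1.55 + 303 @ $1.00 = $427.00
Check: goods available $3,002.25 = COGS $2,575.25 + ending $427.00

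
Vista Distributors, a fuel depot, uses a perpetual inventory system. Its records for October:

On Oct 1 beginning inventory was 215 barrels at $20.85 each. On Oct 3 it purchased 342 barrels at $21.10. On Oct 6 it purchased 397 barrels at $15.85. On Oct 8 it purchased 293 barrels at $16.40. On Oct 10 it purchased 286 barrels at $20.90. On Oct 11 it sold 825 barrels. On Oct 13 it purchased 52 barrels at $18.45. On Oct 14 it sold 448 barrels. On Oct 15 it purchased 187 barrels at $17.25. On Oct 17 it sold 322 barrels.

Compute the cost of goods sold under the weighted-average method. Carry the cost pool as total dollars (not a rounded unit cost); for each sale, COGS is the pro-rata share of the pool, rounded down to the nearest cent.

After Oct 1: 215 on hand, pool $4,482.75 (≈ $20.8500 each)
After Oct 3: 557 on hand, pool $11,698.95 (≈ $21.0035 each)
After Oct 6: 954 on hand, pool $17,991.40 (≈ $18.8589 each)
After Oct 8: 1247 on hand, pool $22,796.60 (≈ $18.2812 each)
After Oct 10: 1533 on hand, pool $28,774.00 (≈ $18.7697 each)
Oct 11, sell 825: 825/1533 × $28,774.00 → $15,485.02
After Oct 13: 760 on hand, pool $14,248.38 (≈ $18.7479 each)
Oct 14, sell 448: 448/760 × $14,248.38 → $8,399.04
After Oct 15: 499 on hand, pool $9,075.09 (≈ $18.1866 each)
Oct 17, sell 322: 322/499 × $9,075.09 → $5,856.07
Total COGS = $15,485.02 + $8,399.04 + $5,856.07 = $29,740.13
Ending inventory (cost pool remaining) = $3,219.02

COGS = $29,740.13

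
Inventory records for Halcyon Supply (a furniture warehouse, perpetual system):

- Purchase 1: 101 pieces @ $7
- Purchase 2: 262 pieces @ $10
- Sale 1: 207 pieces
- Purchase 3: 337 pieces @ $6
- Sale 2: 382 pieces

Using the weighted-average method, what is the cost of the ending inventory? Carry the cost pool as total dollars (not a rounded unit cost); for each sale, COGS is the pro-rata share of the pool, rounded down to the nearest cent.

After Purchase 1: 101 on hand, pool $707.00 (≈ $7.0000 each)
After Purchase 2: 363 on hand, pool $3,327.00 (≈ $9.1653 each)
Sale 1, sell 207: 207/363 × $3,327.00 → $1,897.21
After Purchase 3: 493 on hand, pool $3,451.79 (≈ $7.0016 each)
Sale 2, sell 382: 382/493 × $3,451.79 → $2,674.61
Total COGS = $1,897.21 + $2,674.61 = $4,571.82
Ending inventory (cost pool remaining) = $777.18

Ending inventory = $777.18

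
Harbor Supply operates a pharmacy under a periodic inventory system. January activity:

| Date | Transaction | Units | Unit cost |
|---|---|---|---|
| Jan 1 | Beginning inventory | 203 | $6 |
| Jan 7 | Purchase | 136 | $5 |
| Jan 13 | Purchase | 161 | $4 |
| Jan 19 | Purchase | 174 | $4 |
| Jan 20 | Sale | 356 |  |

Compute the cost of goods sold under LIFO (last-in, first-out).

COGS = $1,445

Jan 20, 356 sold [LIFO — newest first]: 174 @ $4 + 161 @ $4 + 21 @ $5 = $1,445
Ending inventory: 203 @ $6 + 115 @ $5 = $1,793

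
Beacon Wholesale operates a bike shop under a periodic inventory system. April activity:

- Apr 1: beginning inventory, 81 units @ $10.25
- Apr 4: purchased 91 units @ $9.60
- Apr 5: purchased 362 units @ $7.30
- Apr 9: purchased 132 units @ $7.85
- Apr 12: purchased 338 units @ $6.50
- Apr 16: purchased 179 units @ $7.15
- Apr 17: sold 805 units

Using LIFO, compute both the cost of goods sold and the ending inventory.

COGS = $5,651.85; ending inventory = $3,207.65

Apr 17, 805 sold [LIFO — newest first]: 179 @ $7.15 + 338 @ $6.50 + 132 @ $7.85 + 156 @ $7.30 = $5,651.85
Ending inventory: 81 @ $10.25 + 91 @ $9.60 + 206 @ $7.30 = $3,207.65
Check: goods available $8,859.50 = COGS $5,651.85 + ending $3,207.65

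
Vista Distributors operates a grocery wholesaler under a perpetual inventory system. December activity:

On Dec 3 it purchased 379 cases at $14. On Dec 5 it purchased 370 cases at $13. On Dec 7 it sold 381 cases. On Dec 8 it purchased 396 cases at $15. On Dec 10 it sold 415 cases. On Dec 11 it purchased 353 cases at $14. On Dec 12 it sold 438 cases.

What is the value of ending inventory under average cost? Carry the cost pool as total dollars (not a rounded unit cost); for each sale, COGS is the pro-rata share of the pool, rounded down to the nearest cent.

Ending inventory = $3,732.81

After Dec 3: 379 on hand, pool $5,306.00 (≈ $14.0000 each)
After Dec 5: 749 on hand, pool $10,116.00 (≈ $13.5060 each)
Dec 7, sell 381: 381/749 × $10,116.00 → $5,145.78
After Dec 8: 764 on hand, pool $10,910.22 (≈ $14.2804 each)
Dec 10, sell 415: 415/764 × $10,910.22 → $5,926.36
After Dec 11: 702 on hand, pool $9,925.86 (≈ $14.1394 each)
Dec 12, sell 438: 438/702 × $9,925.86 → $6,193.05
Total COGS = $5,145.78 + $5,926.36 + $6,193.05 = $17,265.19
Ending inventory (cost pool remaining) = $3,732.81
Check: goods available $20,998.00 = COGS $17,265.19 + ending $3,732.81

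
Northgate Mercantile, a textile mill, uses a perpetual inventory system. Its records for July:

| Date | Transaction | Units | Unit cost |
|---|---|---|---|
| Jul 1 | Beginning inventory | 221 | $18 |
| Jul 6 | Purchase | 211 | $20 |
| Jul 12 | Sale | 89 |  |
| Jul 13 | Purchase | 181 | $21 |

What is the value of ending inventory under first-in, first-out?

Ending inventory = $10,397

Jul 12, 89 sold [FIFO — oldest first]: 89 @ $18 = $1,602
Ending inventory: 132 @ $18 + 211 @ $20 + 181 @ $21 = $10,397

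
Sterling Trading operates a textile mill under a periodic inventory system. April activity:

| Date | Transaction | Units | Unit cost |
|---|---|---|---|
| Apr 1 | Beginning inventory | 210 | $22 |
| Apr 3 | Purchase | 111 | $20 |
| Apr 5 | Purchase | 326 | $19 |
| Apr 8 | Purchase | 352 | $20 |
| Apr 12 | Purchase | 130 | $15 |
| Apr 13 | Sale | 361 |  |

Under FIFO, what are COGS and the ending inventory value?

COGS = $7,600; ending inventory = $14,424

Apr 13, 361 sold [FIFO — oldest first]: 210 @ $22 + 111 @ $20 + 40 @ $19 = $7,600
Ending inventory: 286 @ $19 + 352 @ $20 + 130 @ $15 = $14,424
Check: goods available $22,024 = COGS $7,600 + ending $14,424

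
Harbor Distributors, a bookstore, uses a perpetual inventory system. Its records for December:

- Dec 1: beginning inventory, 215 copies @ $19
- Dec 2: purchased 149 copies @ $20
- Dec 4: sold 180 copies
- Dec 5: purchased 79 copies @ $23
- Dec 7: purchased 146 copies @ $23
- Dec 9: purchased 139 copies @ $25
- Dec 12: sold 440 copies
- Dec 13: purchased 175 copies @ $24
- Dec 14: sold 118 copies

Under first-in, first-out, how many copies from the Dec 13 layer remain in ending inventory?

165

Dec 4, 180 sold [FIFO — oldest first]: 180 @ $19 = $3,420
Dec 12, 440 sold [FIFO — oldest first]: 35 @ $19 + 149 @ $20 + 79 @ $23 + 146 @ $23 + 31 @ $25 = $9,595
Dec 14, 118 sold [FIFO — oldest first]: 108 @ $25 + 10 @ $24 = $2,940
Total COGS = $3,420 + $9,595 + $2,940 = $15,955
Ending inventory: 165 @ $24 = $3,960
Check: goods available $19,915 = COGS $15,955 + ending $3,960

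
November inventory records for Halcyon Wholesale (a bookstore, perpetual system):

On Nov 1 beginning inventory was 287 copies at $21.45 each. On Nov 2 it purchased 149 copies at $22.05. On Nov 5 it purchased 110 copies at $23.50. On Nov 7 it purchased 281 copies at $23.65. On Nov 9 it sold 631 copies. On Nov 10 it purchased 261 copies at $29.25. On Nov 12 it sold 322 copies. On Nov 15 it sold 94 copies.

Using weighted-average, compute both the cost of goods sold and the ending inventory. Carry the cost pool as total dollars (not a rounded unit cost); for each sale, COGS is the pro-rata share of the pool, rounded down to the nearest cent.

COGS = $25,224.56; ending inventory = $1,081.94

After Nov 1: 287 on hand, pool $6,156.15 (≈ $21.4500 each)
After Nov 2: 436 on hand, pool $9,441.60 (≈ $21.6550 each)
After Nov 5: 546 on hand, pool $12,026.60 (≈ $22.0267 each)
After Nov 7: 827 on hand, pool $18,672.25 (≈ $22.5783 each)
Nov 9, sell 631: 631/827 × $18,672.25 → $14,246.90
After Nov 10: 457 on hand, pool $12,059.60 (≈ $26.3886 each)
Nov 12, sell 322: 322/457 × $12,059.60 → $8,497.13
Nov 15, sell 94: 94/135 × $3,562.47 → $2,480.53
Total COGS = $14,246.90 + $8,497.13 + $2,480.53 = $25,224.56
Ending inventory (cost pool remaining) = $1,081.94
Check: goods available $26,306.50 = COGS $25,224.56 + ending $1,081.94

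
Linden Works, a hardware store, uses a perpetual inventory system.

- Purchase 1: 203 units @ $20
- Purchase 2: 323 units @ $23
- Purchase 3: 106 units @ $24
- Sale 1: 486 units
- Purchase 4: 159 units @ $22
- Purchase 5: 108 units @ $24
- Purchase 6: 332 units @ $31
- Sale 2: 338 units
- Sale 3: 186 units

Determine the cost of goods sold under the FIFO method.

COGS = $23,564

Sale 1 (486) [FIFO — oldest first]: 203 @ $20 + 283 @ $23 = $10,569
Sale 2 (338) [FIFO — oldest first]: 40 @ $23 + 106 @ $24 + 159 @ $22 + 33 @ $24 = $7,754
Sale 3 (186) [FIFO — oldest first]: 75 @ $24 + 111 @ $31 = $5,241
Total COGS = $10,569 + $7,754 + $5,241 = $23,564
Ending inventory: 221 @ $31 = $6,851
Check: goods available $30,415 = COGS $23,564 + ending $6,851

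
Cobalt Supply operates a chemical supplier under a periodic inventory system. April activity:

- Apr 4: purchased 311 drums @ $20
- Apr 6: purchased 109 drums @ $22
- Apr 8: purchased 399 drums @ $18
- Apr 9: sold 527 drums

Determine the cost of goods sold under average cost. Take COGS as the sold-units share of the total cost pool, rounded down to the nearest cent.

COGS = $10,166.78

Apr 9, sell 527: 527/819 × $15,800.00 → $10,166.78
Ending inventory (cost pool remaining) = $5,633.22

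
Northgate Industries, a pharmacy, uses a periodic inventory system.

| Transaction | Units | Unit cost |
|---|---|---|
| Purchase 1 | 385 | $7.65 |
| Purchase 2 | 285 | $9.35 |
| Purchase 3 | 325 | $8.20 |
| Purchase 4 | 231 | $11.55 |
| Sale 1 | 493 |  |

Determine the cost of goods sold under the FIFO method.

COGS = $3,955.05

Sale 1 (493) [FIFO — oldest first]: 385 @ $7.65 + 108 @ $9.35 = $3,955.05
Ending inventory: 177 @ $9.35 + 325 @ $8.20 + 231 @ $11.55 = $6,988.00
Check: goods available $10,943.05 = COGS $3,955.05 + ending $6,988.00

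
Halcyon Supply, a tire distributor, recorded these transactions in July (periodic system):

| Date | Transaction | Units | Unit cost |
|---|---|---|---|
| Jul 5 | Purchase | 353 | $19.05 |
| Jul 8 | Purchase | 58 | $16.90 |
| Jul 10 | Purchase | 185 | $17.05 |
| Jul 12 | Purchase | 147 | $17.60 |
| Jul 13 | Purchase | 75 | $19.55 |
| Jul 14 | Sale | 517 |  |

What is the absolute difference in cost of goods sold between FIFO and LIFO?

$333.65

FIFO COGS: 353 @ $19.05 + 58 @ $16.90 + 106 @ $17.05 = $9,512.15
LIFO COGS: 75 @ $19.55 + 147 @ $17.60 + 185 @ $17.05 + 58 @ $16.90 + 52 @ $19.05 = $9,178.50
Difference = |$9,512.15 − $9,178.50| = $333.65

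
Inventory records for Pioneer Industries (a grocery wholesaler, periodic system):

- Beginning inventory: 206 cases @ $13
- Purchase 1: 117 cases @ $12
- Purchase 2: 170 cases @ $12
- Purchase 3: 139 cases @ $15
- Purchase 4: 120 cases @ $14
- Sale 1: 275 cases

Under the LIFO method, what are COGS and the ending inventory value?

COGS = $3,957; ending inventory = $5,930

Sale 1 (275) [LIFO — newest first]: 120 @ $14 + 139 @ $15 + 16 @ $12 = $3,957
Ending inventory: 206 @ $13 + 117 @ $12 + 154 @ $12 = $5,930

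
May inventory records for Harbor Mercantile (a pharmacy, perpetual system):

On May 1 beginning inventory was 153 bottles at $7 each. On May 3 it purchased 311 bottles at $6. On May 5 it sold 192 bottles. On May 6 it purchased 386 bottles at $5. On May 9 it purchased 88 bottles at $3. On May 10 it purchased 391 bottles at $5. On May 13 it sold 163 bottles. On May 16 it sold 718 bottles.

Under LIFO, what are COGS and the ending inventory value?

COGS = $5,397; ending inventory = $1,689

May 5, 192 sold [LIFO — newest first]: 192 @ $6 = $1,152
May 13, 163 sold [LIFO — newest first]: 163 @ $5 = $815
May 16, 718 sold [LIFO — newest first]: 228 @ $5 + 88 @ $3 + 386 @ $5 + 16 @ $6 = $3,430
Total COGS = $1,152 + $815 + $3,430 = $5,397
Ending inventory: 153 @ $7 + 103 @ $6 = $1,689
Check: goods available $7,086 = COGS $5,397 + ending $1,689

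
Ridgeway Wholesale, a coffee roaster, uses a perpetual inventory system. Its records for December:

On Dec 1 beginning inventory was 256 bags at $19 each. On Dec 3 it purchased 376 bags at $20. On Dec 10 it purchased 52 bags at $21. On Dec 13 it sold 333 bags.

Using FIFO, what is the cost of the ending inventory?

Dec 13, 333 sold [FIFO — oldest first]: 256 @ $19 + 77 @ $20 = $6,404
Ending inventory: 299 @ $20 + 52 @ $21 = $7,072
Check: goods available $13,476 = COGS $6,404 + ending $7,072

Ending inventory = $7,072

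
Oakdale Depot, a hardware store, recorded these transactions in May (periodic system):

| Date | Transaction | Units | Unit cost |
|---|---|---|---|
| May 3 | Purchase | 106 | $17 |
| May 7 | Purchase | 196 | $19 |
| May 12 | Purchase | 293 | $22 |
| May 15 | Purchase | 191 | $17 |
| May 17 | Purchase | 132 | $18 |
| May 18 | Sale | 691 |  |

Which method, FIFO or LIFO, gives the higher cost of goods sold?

FIFO

FIFO COGS: 106 @ $17 + 196 @ $19 + 293 @ $22 + 96 @ $17 = $13,604
LIFO COGS: 132 @ $18 + 191 @ $17 + 293 @ $22 + 75 @ $19 = $13,494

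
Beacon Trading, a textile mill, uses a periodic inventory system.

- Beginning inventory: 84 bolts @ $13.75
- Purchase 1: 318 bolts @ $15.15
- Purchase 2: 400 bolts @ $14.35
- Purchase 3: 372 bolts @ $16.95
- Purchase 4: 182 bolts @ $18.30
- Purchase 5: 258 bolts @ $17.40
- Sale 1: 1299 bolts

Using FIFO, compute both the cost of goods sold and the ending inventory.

Sale 1 (1299) [FIFO — oldest first]: 84 @ $13.75 + 318 @ $15.15 + 400 @ $14.35 + 372 @ $16.95 + 125 @ $18.30 = $20,305.60
Ending inventory: 57 @ $18.30 + 258 @ $17.40 = $5,532.30

COGS = $20,305.60; ending inventory = $5,532.30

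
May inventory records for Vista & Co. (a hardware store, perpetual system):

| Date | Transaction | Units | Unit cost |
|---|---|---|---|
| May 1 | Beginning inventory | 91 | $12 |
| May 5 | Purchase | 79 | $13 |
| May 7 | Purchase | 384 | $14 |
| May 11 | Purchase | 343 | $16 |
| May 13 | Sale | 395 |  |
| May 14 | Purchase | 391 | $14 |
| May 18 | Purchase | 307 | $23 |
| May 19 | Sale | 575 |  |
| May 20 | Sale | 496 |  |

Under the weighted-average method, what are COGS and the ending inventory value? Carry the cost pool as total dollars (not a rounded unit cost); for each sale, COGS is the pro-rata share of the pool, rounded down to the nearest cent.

After May 1: 91 on hand, pool $1,092.00 (≈ $12.0000 each)
After May 5: 170 on hand, pool $2,119.00 (≈ $12.4647 each)
After May 7: 554 on hand, pool $7,495.00 (≈ $13.5289 each)
After May 11: 897 on hand, pool $12,983.00 (≈ $14.4738 each)
May 13, sell 395: 395/897 × $12,983.00 → $5,717.15
After May 14: 893 on hand, pool $12,739.85 (≈ $14.2663 each)
After May 18: 1200 on hand, pool $19,800.85 (≈ $16.5007 each)
May 19, sell 575: 575/1200 × $19,800.85 → $9,487.90
May 20, sell 496: 496/625 × $10,312.95 → $8,184.35
Total COGS = $5,717.15 + $9,487.90 + $8,184.35 = $23,389.40
Ending inventory (cost pool remaining) = $2,128.60

COGS = $23,389.40; ending inventory = $2,128.60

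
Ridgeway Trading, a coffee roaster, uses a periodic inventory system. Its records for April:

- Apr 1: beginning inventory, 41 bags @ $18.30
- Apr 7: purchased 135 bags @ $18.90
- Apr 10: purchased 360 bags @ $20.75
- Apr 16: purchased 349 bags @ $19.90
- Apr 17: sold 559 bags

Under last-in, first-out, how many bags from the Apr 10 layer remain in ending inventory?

150

Apr 17, 559 sold [LIFO — newest first]: 349 @ $19.90 + 210 @ $20.75 = $11,302.60
Ending inventory: 41 @ $18.30 + 135 @ $18.90 + 150 @ $20.75 = $6,414.30
Check: goods available $17,716.90 = COGS $11,302.60 + ending $6,414.30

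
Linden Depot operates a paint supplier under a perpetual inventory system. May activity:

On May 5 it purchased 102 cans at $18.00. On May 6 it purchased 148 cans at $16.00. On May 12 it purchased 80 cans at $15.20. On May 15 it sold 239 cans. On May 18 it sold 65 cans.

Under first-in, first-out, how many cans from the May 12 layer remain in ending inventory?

May 15, 239 sold [FIFO — oldest first]: 102 @ $18.00 + 137 @ $16.00 = $4,028.00
May 18, 65 sold [FIFO — oldest first]: 11 @ $16.00 + 54 @ $15.20 = $996.80
Total COGS = $4,028.00 + $996.80 = $5,024.80
Ending inventory: 26 @ $15.20 = $395.20
Check: goods available $5,420.00 = COGS $5,024.80 + ending $395.20

26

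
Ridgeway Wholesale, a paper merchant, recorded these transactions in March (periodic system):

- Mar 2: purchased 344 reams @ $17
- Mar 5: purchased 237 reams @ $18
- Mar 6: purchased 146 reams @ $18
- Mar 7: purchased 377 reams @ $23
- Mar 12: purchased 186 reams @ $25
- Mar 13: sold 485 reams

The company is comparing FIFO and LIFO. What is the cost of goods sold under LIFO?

COGS = $11,527

FIFO COGS: 344 @ $17 + 141 @ $18 = $8,386
LIFO COGS: 186 @ $25 + 299 @ $23 = $11,527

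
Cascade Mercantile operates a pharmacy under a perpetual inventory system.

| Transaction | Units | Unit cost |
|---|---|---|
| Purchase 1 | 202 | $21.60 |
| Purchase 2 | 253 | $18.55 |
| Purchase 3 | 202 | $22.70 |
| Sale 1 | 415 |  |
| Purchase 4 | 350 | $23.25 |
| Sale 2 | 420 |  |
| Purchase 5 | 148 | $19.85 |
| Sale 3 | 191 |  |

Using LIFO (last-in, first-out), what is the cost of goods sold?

Sale 1 (415) [LIFO — newest first]: 202 @ $22.70 + 213 @ $18.55 = $8,536.55
Sale 2 (420) [LIFO — newest first]: 350 @ $23.25 + 40 @ $18.55 + 30 @ $21.60 = $9,527.50
Sale 3 (191) [LIFO — newest first]: 148 @ $19.85 + 43 @ $21.60 = $3,866.60
Total COGS = $8,536.55 + $9,527.50 + $3,866.60 = $21,930.65
Ending inventory: 129 @ $21.60 = $2,786.40

COGS = $21,930.65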